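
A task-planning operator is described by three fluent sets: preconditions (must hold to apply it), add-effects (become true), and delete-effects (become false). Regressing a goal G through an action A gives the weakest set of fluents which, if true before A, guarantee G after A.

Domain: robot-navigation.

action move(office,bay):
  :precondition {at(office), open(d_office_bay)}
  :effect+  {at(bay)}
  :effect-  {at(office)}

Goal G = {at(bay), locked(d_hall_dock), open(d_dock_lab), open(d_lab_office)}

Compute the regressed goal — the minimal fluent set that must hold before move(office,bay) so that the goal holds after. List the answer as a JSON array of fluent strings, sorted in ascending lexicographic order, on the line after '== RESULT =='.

Regress:
  G ∩ del = {}  (empty — regression defined)
  G \ add = {at(bay), locked(d_hall_dock), open(d_dock_lab), open(d_lab_office)} \ {at(bay)} = {locked(d_hall_dock), open(d_dock_lab), open(d_lab_office)}
  ∪ pre   = {locked(d_hall_dock), open(d_dock_lab), open(d_lab_office)} ∪ {at(office), open(d_office_bay)}
          = {at(office), locked(d_hall_dock), open(d_dock_lab), open(d_lab_office), open(d_office_bay)}

== RESULT ==
["at(office)", "locked(d_hall_dock)", "open(d_dock_lab)", "open(d_lab_office)", "open(d_office_bay)"]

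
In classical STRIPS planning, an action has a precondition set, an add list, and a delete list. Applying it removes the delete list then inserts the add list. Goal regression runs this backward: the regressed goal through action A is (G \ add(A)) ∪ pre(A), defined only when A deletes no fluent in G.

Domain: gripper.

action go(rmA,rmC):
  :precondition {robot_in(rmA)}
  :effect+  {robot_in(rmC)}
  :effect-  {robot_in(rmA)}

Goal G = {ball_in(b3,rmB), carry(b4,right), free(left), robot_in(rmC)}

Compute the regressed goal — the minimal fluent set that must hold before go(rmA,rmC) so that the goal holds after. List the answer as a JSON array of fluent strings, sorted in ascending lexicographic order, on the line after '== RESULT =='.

Compute (G \ add) ∪ pre:
  G ∩ del = {}  (empty — regression defined)
  G \ add = {ball_in(b3,rmB), carry(b4,right), free(left), robot_in(rmC)} \ {robot_in(rmC)} = {ball_in(b3,rmB), carry(b4,right), free(left)}
  ∪ pre   = {ball_in(b3,rmB), carry(b4,right), free(left)} ∪ {robot_in(rmA)}
          = {ball_in(b3,rmB), carry(b4,right), free(left), robot_in(rmA)}

== RESULT ==
["ball_in(b3,rmB)", "carry(b4,right)", "free(left)", "robot_in(rmA)"]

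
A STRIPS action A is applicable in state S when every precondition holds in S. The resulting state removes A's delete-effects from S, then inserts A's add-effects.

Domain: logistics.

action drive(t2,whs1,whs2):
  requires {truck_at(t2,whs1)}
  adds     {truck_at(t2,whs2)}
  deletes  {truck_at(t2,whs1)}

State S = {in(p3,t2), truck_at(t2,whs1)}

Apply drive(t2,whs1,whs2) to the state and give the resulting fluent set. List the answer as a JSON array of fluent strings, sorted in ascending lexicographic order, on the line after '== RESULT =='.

Progress:
  pre ⊆ S: {truck_at(t2,whs1)} ⊆ S  — applicable
  S \ del = {in(p3,t2)}
  ∪ add   = {in(p3,t2), truck_at(t2,whs2)}

== RESULT ==
["in(p3,t2)", "truck_at(t2,whs2)"]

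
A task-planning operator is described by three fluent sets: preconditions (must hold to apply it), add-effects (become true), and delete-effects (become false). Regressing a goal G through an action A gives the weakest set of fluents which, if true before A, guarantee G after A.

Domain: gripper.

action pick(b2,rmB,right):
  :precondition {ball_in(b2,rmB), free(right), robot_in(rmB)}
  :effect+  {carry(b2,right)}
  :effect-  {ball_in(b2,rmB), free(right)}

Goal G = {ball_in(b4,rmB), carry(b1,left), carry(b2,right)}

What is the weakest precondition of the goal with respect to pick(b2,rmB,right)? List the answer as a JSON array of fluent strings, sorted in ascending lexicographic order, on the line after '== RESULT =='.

Regress:
  G ∩ del = {}  (empty — regression defined)
  G \ add = {ball_in(b4,rmB), carry(b1,left), carry(b2,right)} \ {carry(b2,right)} = {ball_in(b4,rmB), carry(b1,left)}
  ∪ pre   = {ball_in(b4,rmB), carry(b1,left)} ∪ {ball_in(b2,rmB), free(right), robot_in(rmB)}
          = {ball_in(b2,rmB), ball_in(b4,rmB), carry(b1,left), free(right), robot_in(rmB)}

== RESULT ==
["ball_in(b2,rmB)", "ball_in(b4,rmB)", "carry(b1,left)", "free(right)", "robot_in(rmB)"]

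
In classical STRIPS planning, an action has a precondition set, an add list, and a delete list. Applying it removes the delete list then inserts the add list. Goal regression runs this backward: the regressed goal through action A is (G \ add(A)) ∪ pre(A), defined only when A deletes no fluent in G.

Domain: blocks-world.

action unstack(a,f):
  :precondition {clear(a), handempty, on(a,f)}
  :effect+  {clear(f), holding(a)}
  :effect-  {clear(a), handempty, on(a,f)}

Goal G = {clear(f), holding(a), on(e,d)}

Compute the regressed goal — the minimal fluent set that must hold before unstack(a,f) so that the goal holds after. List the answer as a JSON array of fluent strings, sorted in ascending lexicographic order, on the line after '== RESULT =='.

Regress:
  G ∩ del = {}  (empty — regression defined)
  G \ add = {clear(f), holding(a), on(e,d)} \ {clear(f), holding(a)} = {on(e,d)}
  ∪ pre   = {on(e,d)} ∪ {clear(a), handempty, on(a,f)}
          = {clear(a), handempty, on(a,f), on(e,d)}

== RESULT ==
["clear(a)", "handempty", "on(a,f)", "on(e,d)"]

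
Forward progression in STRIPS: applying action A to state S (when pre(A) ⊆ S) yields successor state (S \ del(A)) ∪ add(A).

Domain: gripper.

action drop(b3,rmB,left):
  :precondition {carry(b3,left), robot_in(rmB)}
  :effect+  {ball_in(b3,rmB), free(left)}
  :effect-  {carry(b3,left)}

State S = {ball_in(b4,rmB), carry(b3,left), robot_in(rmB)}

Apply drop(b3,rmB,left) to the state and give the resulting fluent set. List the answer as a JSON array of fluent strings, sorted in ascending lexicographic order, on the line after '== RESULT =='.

Progress:
  pre ⊆ S: {carry(b3,left), robot_in(rmB)} ⊆ S  — applicable
  S \ del = {ball_in(b4,rmB), robot_in(rmB)}
  ∪ add   = {ball_in(b3,rmB), ball_in(b4,rmB), free(left), robot_in(rmB)}

== RESULT ==
["ball_in(b3,rmB)", "ball_in(b4,rmB)", "free(left)", "robot_in(rmB)"]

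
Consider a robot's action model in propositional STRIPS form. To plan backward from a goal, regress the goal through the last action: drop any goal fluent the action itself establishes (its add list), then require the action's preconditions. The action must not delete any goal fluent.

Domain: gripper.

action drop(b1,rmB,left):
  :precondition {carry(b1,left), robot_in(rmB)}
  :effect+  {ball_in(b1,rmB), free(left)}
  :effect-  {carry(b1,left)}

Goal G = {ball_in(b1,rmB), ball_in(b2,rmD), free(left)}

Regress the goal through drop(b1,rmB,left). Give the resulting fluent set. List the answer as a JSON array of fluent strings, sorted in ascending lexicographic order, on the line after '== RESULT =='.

Compute (G \ add) ∪ pre:
  G ∩ del = {}  (empty — regression defined)
  G \ add = {ball_in(b1,rmB), ball_in(b2,rmD), free(left)} \ {ball_in(b1,rmB), free(left)} = {ball_in(b2,rmD)}
  ∪ pre   = {ball_in(b2,rmD)} ∪ {carry(b1,left), robot_in(rmB)}
          = {ball_in(b2,rmD), carry(b1,left), robot_in(rmB)}

== RESULT ==
["ball_in(b2,rmD)", "carry(b1,left)", "robot_in(rmB)"]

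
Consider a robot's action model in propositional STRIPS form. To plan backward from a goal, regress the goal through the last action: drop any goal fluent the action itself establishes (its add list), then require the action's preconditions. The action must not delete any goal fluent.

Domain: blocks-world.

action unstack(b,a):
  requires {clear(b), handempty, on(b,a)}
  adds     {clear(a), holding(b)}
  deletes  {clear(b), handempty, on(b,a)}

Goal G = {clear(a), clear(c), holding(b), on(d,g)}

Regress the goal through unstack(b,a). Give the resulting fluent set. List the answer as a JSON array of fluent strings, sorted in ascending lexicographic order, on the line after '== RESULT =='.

Regress:
  G ∩ del = {}  (empty — regression defined)
  G \ add = {clear(a), clear(c), holding(b), on(d,g)} \ {clear(a), holding(b)} = {clear(c), on(d,g)}
  ∪ pre   = {clear(c), on(d,g)} ∪ {clear(b), handempty, on(b,a)}
          = {clear(b), clear(c), handempty, on(b,a), on(d,g)}

== RESULT ==
["clear(b)", "clear(c)", "handempty", "on(b,a)", "on(d,g)"]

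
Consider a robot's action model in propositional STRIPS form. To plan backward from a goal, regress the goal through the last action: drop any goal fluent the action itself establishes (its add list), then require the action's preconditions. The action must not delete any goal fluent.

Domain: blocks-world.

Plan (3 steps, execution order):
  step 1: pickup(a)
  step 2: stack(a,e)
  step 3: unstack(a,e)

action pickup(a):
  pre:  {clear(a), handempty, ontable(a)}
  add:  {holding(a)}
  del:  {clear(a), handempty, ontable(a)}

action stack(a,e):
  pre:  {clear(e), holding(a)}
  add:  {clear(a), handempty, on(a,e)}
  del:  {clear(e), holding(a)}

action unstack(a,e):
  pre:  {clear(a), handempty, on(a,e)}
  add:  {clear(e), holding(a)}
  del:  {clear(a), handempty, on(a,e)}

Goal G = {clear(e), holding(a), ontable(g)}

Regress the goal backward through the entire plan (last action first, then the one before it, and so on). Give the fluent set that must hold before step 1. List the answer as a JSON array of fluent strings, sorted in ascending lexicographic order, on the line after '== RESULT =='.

Regress step by step:
  through step 3 (unstack(a,e)): drop {clear(e), holding(a)}, keep {ontable(g)}, require {clear(a), handempty, on(a,e)}
    → {clear(a), handempty, on(a,e), ontable(g)}
  through step 2 (stack(a,e)): drop {clear(a), handempty, on(a,e)}, keep {ontable(g)}, require {clear(e), holding(a)}
    → {clear(e), holding(a), ontable(g)}
  through step 1 (pickup(a)): drop {holding(a)}, keep {clear(e), ontable(g)}, require {clear(a), handempty, ontable(a)}
    → {clear(a), clear(e), handempty, ontable(a), ontable(g)}

== RESULT ==
["clear(a)", "clear(e)", "handempty", "ontable(a)", "ontable(g)"]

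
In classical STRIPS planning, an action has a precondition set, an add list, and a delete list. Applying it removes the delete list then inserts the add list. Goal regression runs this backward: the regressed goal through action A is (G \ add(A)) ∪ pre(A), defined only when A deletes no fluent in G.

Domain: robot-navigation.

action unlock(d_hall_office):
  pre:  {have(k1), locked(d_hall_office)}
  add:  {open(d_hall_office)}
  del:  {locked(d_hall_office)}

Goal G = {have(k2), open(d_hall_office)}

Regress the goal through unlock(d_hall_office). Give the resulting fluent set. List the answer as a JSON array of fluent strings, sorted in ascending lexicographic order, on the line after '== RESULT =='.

Regress:
  G ∩ del = {}  (empty — regression defined)
  G \ add = {have(k2), open(d_hall_office)} \ {open(d_hall_office)} = {have(k2)}
  ∪ pre   = {have(k2)} ∪ {have(k1), locked(d_hall_office)}
          = {have(k1), have(k2), locked(d_hall_office)}

== RESULT ==
["have(k1)", "have(k2)", "locked(d_hall_office)"]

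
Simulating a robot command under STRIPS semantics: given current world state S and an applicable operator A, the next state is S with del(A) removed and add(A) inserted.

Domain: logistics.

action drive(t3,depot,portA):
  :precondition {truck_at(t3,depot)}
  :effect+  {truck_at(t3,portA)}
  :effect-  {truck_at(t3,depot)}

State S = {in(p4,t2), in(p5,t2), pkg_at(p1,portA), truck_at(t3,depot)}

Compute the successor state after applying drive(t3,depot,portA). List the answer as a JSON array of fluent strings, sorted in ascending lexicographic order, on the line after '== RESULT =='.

Compute (S \ del) ∪ add:
  pre ⊆ S: {truck_at(t3,depot)} ⊆ S  — applicable
  S \ del = {in(p4,t2), in(p5,t2), pkg_at(p1,portA)}
  ∪ add   = {in(p4,t2), in(p5,t2), pkg_at(p1,portA), truck_at(t3,portA)}

== RESULT ==
["in(p4,t2)", "in(p5,t2)", "pkg_at(p1,portA)", "truck_at(t3,portA)"]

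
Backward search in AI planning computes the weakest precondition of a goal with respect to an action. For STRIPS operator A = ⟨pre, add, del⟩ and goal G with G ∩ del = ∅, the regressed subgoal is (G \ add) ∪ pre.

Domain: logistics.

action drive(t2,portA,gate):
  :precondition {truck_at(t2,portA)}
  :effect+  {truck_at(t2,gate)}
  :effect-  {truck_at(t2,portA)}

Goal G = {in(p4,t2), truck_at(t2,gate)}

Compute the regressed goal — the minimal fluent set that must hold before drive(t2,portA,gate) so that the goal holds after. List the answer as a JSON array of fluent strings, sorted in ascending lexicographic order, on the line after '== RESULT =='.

Regress:
  G ∩ del = {}  (empty — regression defined)
  G \ add = {in(p4,t2), truck_at(t2,gate)} \ {truck_at(t2,gate)} = {in(p4,t2)}
  ∪ pre   = {in(p4,t2)} ∪ {truck_at(t2,portA)}
          = {in(p4,t2), truck_at(t2,portA)}

== RESULT ==
["in(p4,t2)", "truck_at(t2,portA)"]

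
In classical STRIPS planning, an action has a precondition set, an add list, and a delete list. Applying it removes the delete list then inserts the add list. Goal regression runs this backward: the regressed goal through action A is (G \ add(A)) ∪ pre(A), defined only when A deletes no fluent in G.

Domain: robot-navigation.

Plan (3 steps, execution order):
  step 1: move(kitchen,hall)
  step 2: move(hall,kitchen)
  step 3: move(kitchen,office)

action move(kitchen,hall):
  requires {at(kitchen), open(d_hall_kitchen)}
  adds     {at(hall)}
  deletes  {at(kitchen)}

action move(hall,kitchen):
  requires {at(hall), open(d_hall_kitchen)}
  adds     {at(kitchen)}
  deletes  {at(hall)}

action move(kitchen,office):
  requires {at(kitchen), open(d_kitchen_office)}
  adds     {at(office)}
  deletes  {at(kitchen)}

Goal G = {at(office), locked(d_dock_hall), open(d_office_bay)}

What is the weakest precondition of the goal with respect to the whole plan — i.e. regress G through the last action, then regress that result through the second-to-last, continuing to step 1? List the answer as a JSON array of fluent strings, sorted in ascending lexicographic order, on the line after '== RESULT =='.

Regress step by step:
  through step 3 (move(kitchen,office)): drop {at(office)}, keep {locked(d_dock_hall), open(d_office_bay)}, require {at(kitchen), open(d_kitchen_office)}
    → {at(kitchen), locked(d_dock_hall), open(d_kitchen_office), open(d_office_bay)}
  through step 2 (move(hall,kitchen)): drop {at(kitchen)}, keep {locked(d_dock_hall), open(d_kitchen_office), open(d_office_bay)}, require {at(hall), open(d_hall_kitchen)}
    → {at(hall), locked(d_dock_hall), open(d_hall_kitchen), open(d_kitchen_office), open(d_office_bay)}
  through step 1 (move(kitchen,hall)): drop {at(hall)}, keep {locked(d_dock_hall), open(d_hall_kitchen), open(d_kitchen_office), open(d_office_bay)}, require {at(kitchen), open(d_hall_kitchen)}
    → {at(kitchen), locked(d_dock_hall), open(d_hall_kitchen), open(d_kitchen_office), open(d_office_bay)}

== RESULT ==
["at(kitchen)", "locked(d_dock_hall)", "open(d_hall_kitchen)", "open(d_kitchen_office)", "open(d_office_bay)"]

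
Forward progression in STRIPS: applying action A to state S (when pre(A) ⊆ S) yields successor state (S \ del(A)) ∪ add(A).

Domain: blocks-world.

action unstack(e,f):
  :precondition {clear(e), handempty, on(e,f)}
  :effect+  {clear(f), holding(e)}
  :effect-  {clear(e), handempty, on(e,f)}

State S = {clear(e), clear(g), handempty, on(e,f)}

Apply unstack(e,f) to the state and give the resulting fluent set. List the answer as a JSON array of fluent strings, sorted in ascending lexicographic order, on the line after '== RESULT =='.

Compute (S \ del) ∪ add:
  pre ⊆ S: {clear(e), handempty, on(e,f)} ⊆ S  — applicable
  S \ del = {clear(g)}
  ∪ add   = {clear(f), clear(g), holding(e)}

== RESULT ==
["clear(f)", "clear(g)", "holding(e)"]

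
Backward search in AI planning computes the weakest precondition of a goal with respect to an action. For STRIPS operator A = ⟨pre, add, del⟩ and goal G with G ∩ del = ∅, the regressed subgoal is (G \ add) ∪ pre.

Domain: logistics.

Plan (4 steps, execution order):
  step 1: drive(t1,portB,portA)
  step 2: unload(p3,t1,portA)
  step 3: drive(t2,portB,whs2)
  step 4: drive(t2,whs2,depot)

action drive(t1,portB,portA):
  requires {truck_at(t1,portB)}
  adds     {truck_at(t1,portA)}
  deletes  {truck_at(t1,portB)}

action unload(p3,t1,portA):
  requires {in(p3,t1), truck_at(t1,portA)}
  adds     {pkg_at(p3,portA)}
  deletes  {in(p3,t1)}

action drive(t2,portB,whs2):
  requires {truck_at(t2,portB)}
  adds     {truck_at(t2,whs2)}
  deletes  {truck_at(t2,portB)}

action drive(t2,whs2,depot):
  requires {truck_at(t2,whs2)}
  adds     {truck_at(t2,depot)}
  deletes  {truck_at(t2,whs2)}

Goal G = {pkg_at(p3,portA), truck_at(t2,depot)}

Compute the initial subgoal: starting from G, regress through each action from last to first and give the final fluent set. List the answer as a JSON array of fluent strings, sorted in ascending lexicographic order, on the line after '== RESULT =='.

Work backward from the goal:
  through step 4 (drive(t2,whs2,depot)): drop {truck_at(t2,depot)}, keep {pkg_at(p3,portA)}, require {truck_at(t2,whs2)}
    → {pkg_at(p3,portA), truck_at(t2,whs2)}
  through step 3 (drive(t2,portB,whs2)): drop {truck_at(t2,whs2)}, keep {pkg_at(p3,portA)}, require {truck_at(t2,portB)}
    → {pkg_at(p3,portA), truck_at(t2,portB)}
  through step 2 (unload(p3,t1,portA)): drop {pkg_at(p3,portA)}, keep {truck_at(t2,portB)}, require {in(p3,t1), truck_at(t1,portA)}
    → {in(p3,t1), truck_at(t1,portA), truck_at(t2,portB)}
  through step 1 (drive(t1,portB,portA)): drop {truck_at(t1,portA)}, keep {in(p3,t1), truck_at(t2,portB)}, require {truck_at(t1,portB)}
    → {in(p3,t1), truck_at(t1,portB), truck_at(t2,portB)}

== RESULT ==
["in(p3,t1)", "truck_at(t1,portB)", "truck_at(t2,portB)"]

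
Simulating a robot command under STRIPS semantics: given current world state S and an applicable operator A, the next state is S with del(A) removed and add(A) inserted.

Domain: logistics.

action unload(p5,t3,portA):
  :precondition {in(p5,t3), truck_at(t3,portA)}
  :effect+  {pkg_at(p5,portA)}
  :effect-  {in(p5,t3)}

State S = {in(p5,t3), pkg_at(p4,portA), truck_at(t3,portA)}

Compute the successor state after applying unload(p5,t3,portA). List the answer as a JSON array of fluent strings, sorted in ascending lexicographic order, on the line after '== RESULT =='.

Compute (S \ del) ∪ add:
  pre ⊆ S: {in(p5,t3), truck_at(t3,portA)} ⊆ S  — applicable
  S \ del = {pkg_at(p4,portA), truck_at(t3,portA)}
  ∪ add   = {pkg_at(p4,portA), pkg_at(p5,portA), truck_at(t3,portA)}

== RESULT ==
["pkg_at(p4,portA)", "pkg_at(p5,portA)", "truck_at(t3,portA)"]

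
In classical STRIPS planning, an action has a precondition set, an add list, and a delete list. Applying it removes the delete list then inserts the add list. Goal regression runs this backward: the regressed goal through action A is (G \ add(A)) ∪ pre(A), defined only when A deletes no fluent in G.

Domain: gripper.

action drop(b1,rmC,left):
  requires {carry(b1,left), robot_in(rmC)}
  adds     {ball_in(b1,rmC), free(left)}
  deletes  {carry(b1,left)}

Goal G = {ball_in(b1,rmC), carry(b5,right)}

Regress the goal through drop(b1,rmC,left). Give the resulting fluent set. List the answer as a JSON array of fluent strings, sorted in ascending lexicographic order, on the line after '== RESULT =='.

Compute (G \ add) ∪ pre:
  G ∩ del = {}  (empty — regression defined)
  G \ add = {ball_in(b1,rmC), carry(b5,right)} \ {ball_in(b1,rmC), free(left)} = {carry(b5,right)}
  ∪ pre   = {carry(b5,right)} ∪ {carry(b1,left), robot_in(rmC)}
          = {carry(b1,left), carry(b5,right), robot_in(rmC)}

== RESULT ==
["carry(b1,left)", "carry(b5,right)", "robot_in(rmC)"]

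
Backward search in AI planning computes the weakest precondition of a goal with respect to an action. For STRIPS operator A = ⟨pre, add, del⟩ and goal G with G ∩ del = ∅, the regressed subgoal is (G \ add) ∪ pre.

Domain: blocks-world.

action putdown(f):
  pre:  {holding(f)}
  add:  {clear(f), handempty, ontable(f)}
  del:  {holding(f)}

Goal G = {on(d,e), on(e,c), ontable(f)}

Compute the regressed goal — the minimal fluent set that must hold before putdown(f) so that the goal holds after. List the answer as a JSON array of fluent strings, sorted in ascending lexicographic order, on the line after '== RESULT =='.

Compute (G \ add) ∪ pre:
  G ∩ del = {}  (empty — regression defined)
  G \ add = {on(d,e), on(e,c), ontable(f)} \ {clear(f), handempty, ontable(f)} = {on(d,e), on(e,c)}
  ∪ pre   = {on(d,e), on(e,c)} ∪ {holding(f)}
          = {holding(f), on(d,e), on(e,c)}

== RESULT ==
["holding(f)", "on(d,e)", "on(e,c)"]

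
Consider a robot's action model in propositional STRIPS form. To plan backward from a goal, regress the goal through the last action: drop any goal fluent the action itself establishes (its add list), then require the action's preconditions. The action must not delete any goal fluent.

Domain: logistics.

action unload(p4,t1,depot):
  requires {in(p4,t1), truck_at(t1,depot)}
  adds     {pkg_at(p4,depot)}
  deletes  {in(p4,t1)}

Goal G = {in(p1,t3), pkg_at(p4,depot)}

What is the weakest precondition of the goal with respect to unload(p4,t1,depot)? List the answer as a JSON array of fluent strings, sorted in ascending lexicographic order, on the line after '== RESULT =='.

Regress:
  G ∩ del = {}  (empty — regression defined)
  G \ add = {in(p1,t3), pkg_at(p4,depot)} \ {pkg_at(p4,depot)} = {in(p1,t3)}
  ∪ pre   = {in(p1,t3)} ∪ {in(p4,t1), truck_at(t1,depot)}
          = {in(p1,t3), in(p4,t1), truck_at(t1,depot)}

== RESULT ==
["in(p1,t3)", "in(p4,t1)", "truck_at(t1,depot)"]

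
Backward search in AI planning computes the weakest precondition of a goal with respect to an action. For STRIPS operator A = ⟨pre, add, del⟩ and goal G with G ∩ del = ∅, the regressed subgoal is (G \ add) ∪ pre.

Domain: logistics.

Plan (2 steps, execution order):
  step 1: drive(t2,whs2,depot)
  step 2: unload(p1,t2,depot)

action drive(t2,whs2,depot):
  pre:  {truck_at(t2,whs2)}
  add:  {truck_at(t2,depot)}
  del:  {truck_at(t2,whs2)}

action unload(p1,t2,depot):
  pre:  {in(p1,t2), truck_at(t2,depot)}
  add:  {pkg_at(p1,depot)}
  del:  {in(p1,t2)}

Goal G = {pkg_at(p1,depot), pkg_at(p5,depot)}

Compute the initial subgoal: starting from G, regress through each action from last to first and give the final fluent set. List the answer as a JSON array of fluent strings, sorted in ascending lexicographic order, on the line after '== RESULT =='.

Work backward from the goal:
  through step 2 (unload(p1,t2,depot)): drop {pkg_at(p1,depot)}, keep {pkg_at(p5,depot)}, require {in(p1,t2), truck_at(t2,depot)}
    → {in(p1,t2), pkg_at(p5,depot), truck_at(t2,depot)}
  through step 1 (drive(t2,whs2,depot)): drop {truck_at(t2,depot)}, keep {in(p1,t2), pkg_at(p5,depot)}, require {truck_at(t2,whs2)}
    → {in(p1,t2), pkg_at(p5,depot), truck_at(t2,whs2)}

== RESULT ==
["in(p1,t2)", "pkg_at(p5,depot)", "truck_at(t2,whs2)"]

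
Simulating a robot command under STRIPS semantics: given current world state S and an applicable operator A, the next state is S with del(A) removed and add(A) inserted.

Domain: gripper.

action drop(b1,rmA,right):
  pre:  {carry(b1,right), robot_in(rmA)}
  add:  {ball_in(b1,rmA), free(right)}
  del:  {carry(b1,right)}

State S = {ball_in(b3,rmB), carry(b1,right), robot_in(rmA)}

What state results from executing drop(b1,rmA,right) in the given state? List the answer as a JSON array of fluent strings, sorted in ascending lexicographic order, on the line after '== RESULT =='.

Progress:
  pre ⊆ S: {carry(b1,right), robot_in(rmA)} ⊆ S  — applicable
  S \ del = {ball_in(b3,rmB), robot_in(rmA)}
  ∪ add   = {ball_in(b1,rmA), ball_in(b3,rmB), free(right), robot_in(rmA)}

== RESULT ==
["ball_in(b1,rmA)", "ball_in(b3,rmB)", "free(right)", "robot_in(rmA)"]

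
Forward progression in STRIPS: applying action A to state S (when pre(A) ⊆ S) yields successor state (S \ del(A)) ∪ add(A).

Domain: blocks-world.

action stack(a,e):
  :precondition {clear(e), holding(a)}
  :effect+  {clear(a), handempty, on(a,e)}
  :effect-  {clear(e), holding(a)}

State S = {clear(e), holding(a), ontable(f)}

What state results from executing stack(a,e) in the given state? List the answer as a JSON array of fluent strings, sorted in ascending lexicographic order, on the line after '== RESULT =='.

Compute (S \ del) ∪ add:
  pre ⊆ S: {clear(e), holding(a)} ⊆ S  — applicable
  S \ del = {ontable(f)}
  ∪ add   = {clear(a), handempty, on(a,e), ontable(f)}

== RESULT ==
["clear(a)", "handempty", "on(a,e)", "ontable(f)"]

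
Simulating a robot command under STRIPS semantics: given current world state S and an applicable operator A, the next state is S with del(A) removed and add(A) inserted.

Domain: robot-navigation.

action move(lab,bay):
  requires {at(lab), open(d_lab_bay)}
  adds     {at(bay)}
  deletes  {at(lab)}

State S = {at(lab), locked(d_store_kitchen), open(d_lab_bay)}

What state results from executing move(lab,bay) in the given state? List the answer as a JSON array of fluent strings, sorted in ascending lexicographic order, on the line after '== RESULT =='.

Compute (S \ del) ∪ add:
  pre ⊆ S: {at(lab), open(d_lab_bay)} ⊆ S  — applicable
  S \ del = {locked(d_store_kitchen), open(d_lab_bay)}
  ∪ add   = {at(bay), locked(d_store_kitchen), open(d_lab_bay)}

== RESULT ==
["at(bay)", "locked(d_store_kitchen)", "open(d_lab_bay)"]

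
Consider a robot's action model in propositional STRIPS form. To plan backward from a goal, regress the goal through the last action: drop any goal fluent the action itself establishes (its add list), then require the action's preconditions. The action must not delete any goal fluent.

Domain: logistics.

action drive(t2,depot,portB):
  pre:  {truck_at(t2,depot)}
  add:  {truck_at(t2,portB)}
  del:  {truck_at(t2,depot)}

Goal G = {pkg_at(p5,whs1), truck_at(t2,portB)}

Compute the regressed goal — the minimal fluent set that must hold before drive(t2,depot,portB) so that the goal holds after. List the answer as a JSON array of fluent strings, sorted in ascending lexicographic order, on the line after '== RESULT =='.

Regress:
  G ∩ del = {}  (empty — regression defined)
  G \ add = {pkg_at(p5,whs1), truck_at(t2,portB)} \ {truck_at(t2,portB)} = {pkg_at(p5,whs1)}
  ∪ pre   = {pkg_at(p5,whs1)} ∪ {truck_at(t2,depot)}
          = {pkg_at(p5,whs1), truck_at(t2,depot)}

== RESULT ==
["pkg_at(p5,whs1)", "truck_at(t2,depot)"]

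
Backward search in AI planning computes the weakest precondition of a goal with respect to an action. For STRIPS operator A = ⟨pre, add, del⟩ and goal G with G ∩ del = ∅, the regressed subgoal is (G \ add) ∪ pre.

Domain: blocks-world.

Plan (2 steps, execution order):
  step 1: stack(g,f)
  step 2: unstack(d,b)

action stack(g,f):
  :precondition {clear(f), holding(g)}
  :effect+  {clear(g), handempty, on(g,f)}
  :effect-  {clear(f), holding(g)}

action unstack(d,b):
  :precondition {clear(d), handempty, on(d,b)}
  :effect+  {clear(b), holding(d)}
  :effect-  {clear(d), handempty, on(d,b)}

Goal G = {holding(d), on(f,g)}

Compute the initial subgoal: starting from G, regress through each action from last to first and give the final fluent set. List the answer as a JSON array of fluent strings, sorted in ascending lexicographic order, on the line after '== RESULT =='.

Regress step by step:
  through step 2 (unstack(d,b)): drop {holding(d)}, keep {on(f,g)}, require {clear(d), handempty, on(d,b)}
    → {clear(d), handempty, on(d,b), on(f,g)}
  through step 1 (stack(g,f)): drop {handempty}, keep {clear(d), on(d,b), on(f,g)}, require {clear(f), holding(g)}
    → {clear(d), clear(f), holding(g), on(d,b), on(f,g)}

== RESULT ==
["clear(d)", "clear(f)", "holding(g)", "on(d,b)", "on(f,g)"]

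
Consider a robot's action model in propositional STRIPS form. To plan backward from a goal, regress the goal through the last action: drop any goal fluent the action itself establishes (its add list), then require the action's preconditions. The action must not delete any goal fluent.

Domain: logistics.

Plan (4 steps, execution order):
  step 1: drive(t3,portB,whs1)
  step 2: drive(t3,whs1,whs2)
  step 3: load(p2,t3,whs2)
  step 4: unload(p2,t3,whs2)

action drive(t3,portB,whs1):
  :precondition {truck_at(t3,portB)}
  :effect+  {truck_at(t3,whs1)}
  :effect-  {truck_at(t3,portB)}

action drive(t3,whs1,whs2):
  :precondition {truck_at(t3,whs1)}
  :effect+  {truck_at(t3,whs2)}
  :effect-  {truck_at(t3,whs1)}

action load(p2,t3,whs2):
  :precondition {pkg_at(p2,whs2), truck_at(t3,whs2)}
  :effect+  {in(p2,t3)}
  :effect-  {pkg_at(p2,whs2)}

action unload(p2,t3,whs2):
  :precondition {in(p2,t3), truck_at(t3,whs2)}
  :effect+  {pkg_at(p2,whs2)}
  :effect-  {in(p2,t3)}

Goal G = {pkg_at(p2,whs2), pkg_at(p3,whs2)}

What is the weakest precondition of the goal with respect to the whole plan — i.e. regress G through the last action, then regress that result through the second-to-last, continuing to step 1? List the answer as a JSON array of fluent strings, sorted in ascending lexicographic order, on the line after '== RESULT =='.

Regress step by step:
  through step 4 (unload(p2,t3,whs2)): drop {pkg_at(p2,whs2)}, keep {pkg_at(p3,whs2)}, require {in(p2,t3), truck_at(t3,whs2)}
    → {in(p2,t3), pkg_at(p3,whs2), truck_at(t3,whs2)}
  through step 3 (load(p2,t3,whs2)): drop {in(p2,t3)}, keep {pkg_at(p3,whs2), truck_at(t3,whs2)}, require {pkg_at(p2,whs2), truck_at(t3,whs2)}
    → {pkg_at(p2,whs2), pkg_at(p3,whs2), truck_at(t3,whs2)}
  through step 2 (drive(t3,whs1,whs2)): drop {truck_at(t3,whs2)}, keep {pkg_at(p2,whs2), pkg_at(p3,whs2)}, require {truck_at(t3,whs1)}
    → {pkg_at(p2,whs2), pkg_at(p3,whs2), truck_at(t3,whs1)}
  through step 1 (drive(t3,portB,whs1)): drop {truck_at(t3,whs1)}, keep {pkg_at(p2,whs2), pkg_at(p3,whs2)}, require {truck_at(t3,portB)}
    → {pkg_at(p2,whs2), pkg_at(p3,whs2), truck_at(t3,portB)}

== RESULT ==
["pkg_at(p2,whs2)", "pkg_at(p3,whs2)", "truck_at(t3,portB)"]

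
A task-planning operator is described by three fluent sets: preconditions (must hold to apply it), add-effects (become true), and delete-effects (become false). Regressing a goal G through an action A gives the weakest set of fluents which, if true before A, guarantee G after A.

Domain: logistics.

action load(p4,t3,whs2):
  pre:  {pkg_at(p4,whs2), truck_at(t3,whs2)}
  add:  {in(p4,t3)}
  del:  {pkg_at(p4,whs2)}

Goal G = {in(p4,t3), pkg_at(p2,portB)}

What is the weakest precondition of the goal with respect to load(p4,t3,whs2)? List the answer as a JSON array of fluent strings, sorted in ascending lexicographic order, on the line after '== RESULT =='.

Regress:
  G ∩ del = {}  (empty — regression defined)
  G \ add = {in(p4,t3), pkg_at(p2,portB)} \ {in(p4,t3)} = {pkg_at(p2,portB)}
  ∪ pre   = {pkg_at(p2,portB)} ∪ {pkg_at(p4,whs2), truck_at(t3,whs2)}
          = {pkg_at(p2,portB), pkg_at(p4,whs2), truck_at(t3,whs2)}

== RESULT ==
["pkg_at(p2,portB)", "pkg_at(p4,whs2)", "truck_at(t3,whs2)"]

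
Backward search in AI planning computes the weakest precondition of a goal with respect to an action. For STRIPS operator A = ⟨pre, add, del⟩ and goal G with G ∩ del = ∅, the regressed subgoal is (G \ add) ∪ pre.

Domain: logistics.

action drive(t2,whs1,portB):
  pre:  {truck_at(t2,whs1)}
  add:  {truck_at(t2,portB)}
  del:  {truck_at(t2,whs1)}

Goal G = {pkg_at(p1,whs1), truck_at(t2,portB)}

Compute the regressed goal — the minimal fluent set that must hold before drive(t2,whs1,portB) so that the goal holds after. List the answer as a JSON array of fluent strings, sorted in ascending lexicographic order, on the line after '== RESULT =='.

Regress:
  G ∩ del = {}  (empty — regression defined)
  G \ add = {pkg_at(p1,whs1), truck_at(t2,portB)} \ {truck_at(t2,portB)} = {pkg_at(p1,whs1)}
  ∪ pre   = {pkg_at(p1,whs1)} ∪ {truck_at(t2,whs1)}
          = {pkg_at(p1,whs1), truck_at(t2,whs1)}

== RESULT ==
["pkg_at(p1,whs1)", "truck_at(t2,whs1)"]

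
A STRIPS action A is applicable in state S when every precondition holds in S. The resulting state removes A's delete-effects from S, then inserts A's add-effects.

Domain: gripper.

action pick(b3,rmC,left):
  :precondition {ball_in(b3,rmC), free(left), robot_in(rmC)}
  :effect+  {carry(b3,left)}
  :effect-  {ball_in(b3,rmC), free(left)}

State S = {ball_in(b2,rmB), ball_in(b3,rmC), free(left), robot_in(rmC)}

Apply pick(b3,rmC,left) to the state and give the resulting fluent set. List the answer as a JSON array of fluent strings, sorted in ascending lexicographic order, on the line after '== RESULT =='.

Progress:
  pre ⊆ S: {ball_in(b3,rmC), free(left), robot_in(rmC)} ⊆ S  — applicable
  S \ del = {ball_in(b2,rmB), robot_in(rmC)}
  ∪ add   = {ball_in(b2,rmB), carry(b3,left), robot_in(rmC)}

== RESULT ==
["ball_in(b2,rmB)", "carry(b3,left)", "robot_in(rmC)"]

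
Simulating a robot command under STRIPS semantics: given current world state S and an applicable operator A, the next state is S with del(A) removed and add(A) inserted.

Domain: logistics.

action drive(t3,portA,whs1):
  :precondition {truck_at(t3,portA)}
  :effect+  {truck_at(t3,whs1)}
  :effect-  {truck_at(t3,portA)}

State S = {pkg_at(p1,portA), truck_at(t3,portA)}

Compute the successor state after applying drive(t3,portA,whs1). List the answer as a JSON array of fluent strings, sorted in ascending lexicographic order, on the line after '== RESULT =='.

Progress:
  pre ⊆ S: {truck_at(t3,portA)} ⊆ S  — applicable
  S \ del = {pkg_at(p1,portA)}
  ∪ add   = {pkg_at(p1,portA), truck_at(t3,whs1)}

== RESULT ==
["pkg_at(p1,portA)", "truck_at(t3,whs1)"]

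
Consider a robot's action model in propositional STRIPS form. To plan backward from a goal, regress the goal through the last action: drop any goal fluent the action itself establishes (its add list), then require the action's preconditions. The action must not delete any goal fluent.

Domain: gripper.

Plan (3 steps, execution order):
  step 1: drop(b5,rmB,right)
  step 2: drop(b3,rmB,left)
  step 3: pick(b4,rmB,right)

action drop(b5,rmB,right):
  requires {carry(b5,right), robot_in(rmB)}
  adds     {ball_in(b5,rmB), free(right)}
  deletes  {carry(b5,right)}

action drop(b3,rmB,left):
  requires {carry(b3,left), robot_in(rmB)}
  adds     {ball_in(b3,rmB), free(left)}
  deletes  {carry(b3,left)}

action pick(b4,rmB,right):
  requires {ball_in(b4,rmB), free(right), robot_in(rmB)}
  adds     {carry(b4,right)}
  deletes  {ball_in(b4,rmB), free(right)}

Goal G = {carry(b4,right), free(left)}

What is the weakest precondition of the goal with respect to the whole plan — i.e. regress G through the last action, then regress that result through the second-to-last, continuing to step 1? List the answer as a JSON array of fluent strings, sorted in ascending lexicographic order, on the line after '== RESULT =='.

Work backward from the goal:
  through step 3 (pick(b4,rmB,right)): drop {carry(b4,right)}, keep {free(left)}, require {ball_in(b4,rmB), free(right), robot_in(rmB)}
    → {ball_in(b4,rmB), free(left), free(right), robot_in(rmB)}
  through step 2 (drop(b3,rmB,left)): drop {free(left)}, keep {ball_in(b4,rmB), free(right), robot_in(rmB)}, require {carry(b3,left), robot_in(rmB)}
    → {ball_in(b4,rmB), carry(b3,left), free(right), robot_in(rmB)}
  through step 1 (drop(b5,rmB,right)): drop {free(right)}, keep {ball_in(b4,rmB), carry(b3,left), robot_in(rmB)}, require {carry(b5,right), robot_in(rmB)}
    → {ball_in(b4,rmB), carry(b3,left), carry(b5,right), robot_in(rmB)}

== RESULT ==
["ball_in(b4,rmB)", "carry(b3,left)", "carry(b5,right)", "robot_in(rmB)"]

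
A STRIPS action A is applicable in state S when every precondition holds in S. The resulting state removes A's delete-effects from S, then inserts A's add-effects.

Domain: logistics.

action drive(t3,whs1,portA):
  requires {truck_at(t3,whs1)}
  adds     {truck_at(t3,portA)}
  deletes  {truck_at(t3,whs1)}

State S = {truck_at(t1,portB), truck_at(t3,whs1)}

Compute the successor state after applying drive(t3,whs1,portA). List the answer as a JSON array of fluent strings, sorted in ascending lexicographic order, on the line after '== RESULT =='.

Progress:
  pre ⊆ S: {truck_at(t3,whs1)} ⊆ S  — applicable
  S \ del = {truck_at(t1,portB)}
  ∪ add   = {truck_at(t1,portB), truck_at(t3,portA)}

== RESULT ==
["truck_at(t1,portB)", "truck_at(t3,portA)"]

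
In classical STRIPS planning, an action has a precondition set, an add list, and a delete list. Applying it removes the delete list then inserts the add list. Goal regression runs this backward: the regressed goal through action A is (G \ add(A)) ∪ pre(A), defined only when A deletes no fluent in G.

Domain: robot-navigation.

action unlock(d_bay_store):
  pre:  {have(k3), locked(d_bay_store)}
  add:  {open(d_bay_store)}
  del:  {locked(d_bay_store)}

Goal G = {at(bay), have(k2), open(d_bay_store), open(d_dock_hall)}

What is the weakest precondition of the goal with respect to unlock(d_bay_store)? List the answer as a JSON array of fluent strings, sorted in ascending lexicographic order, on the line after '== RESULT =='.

Regress:
  G ∩ del = {}  (empty — regression defined)
  G \ add = {at(bay), have(k2), open(d_bay_store), open(d_dock_hall)} \ {open(d_bay_store)} = {at(bay), have(k2), open(d_dock_hall)}
  ∪ pre   = {at(bay), have(k2), open(d_dock_hall)} ∪ {have(k3), locked(d_bay_store)}
          = {at(bay), have(k2), have(k3), locked(d_bay_store), open(d_dock_hall)}

== RESULT ==
["at(bay)", "have(k2)", "have(k3)", "locked(d_bay_store)", "open(d_dock_hall)"]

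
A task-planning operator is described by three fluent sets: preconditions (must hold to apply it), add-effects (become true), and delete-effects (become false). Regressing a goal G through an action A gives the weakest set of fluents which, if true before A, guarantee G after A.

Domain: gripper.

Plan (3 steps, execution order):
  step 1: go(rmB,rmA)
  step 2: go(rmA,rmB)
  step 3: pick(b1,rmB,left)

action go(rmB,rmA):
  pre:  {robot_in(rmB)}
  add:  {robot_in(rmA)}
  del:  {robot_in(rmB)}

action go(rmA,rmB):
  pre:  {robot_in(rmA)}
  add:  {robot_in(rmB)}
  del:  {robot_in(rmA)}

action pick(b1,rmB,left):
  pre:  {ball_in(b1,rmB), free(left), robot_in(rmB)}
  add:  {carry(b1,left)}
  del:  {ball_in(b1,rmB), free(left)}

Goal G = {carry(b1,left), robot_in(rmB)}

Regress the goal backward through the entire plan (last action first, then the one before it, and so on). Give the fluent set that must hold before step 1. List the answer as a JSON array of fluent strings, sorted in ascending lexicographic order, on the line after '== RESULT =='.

Regress step by step:
  through step 3 (pick(b1,rmB,left)): drop {carry(b1,left)}, keep {robot_in(rmB)}, require {ball_in(b1,rmB), free(left), robot_in(rmB)}
    → {ball_in(b1,rmB), free(left), robot_in(rmB)}
  through step 2 (go(rmA,rmB)): drop {robot_in(rmB)}, keep {ball_in(b1,rmB), free(left)}, require {robot_in(rmA)}
    → {ball_in(b1,rmB), free(left), robot_in(rmA)}
  through step 1 (go(rmB,rmA)): drop {robot_in(rmA)}, keep {ball_in(b1,rmB), free(left)}, require {robot_in(rmB)}
    → {ball_in(b1,rmB), free(left), robot_in(rmB)}

== RESULT ==
["ball_in(b1,rmB)", "free(left)", "robot_in(rmB)"]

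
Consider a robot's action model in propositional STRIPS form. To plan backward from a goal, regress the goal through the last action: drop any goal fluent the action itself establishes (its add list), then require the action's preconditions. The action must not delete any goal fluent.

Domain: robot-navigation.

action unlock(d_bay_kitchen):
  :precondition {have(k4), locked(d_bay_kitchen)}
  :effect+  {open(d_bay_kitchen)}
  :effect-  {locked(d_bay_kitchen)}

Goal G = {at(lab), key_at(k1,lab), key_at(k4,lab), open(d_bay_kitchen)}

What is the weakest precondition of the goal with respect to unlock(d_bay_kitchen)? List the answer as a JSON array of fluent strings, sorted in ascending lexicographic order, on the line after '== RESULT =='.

Regress:
  G ∩ del = {}  (empty — regression defined)
  G \ add = {at(lab), key_at(k1,lab), key_at(k4,lab), open(d_bay_kitchen)} \ {open(d_bay_kitchen)} = {at(lab), key_at(k1,lab), key_at(k4,lab)}
  ∪ pre   = {at(lab), key_at(k1,lab), key_at(k4,lab)} ∪ {have(k4), locked(d_bay_kitchen)}
          = {at(lab), have(k4), key_at(k1,lab), key_at(k4,lab), locked(d_bay_kitchen)}

== RESULT ==
["at(lab)", "have(k4)", "key_at(k1,lab)", "key_at(k4,lab)", "locked(d_bay_kitchen)"]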